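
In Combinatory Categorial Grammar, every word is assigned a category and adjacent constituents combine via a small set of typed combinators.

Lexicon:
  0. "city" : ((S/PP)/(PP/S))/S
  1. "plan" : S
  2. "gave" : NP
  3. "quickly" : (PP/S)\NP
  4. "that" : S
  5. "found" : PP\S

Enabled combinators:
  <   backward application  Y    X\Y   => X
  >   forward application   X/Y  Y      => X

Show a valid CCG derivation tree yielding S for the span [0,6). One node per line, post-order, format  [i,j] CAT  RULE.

[0,1] ((S/PP)/(PP/S))/S  lex  "city"
[1,2] S  lex  "plan"
[0,2] (S/PP)/(PP/S)  >  k=1
[2,3] NP  lex  "gave"
[3,4] (PP/S)\NP  lex  "quickly"
[2,4] PP/S  <  k=3
[0,4] S/PP  >  k=2
[4,5] S  lex  "that"
[5,6] PP\S  lex  "found"
[4,6] PP  <  k=5
[0,6] S  >  k=4

[0,6] S   >
  [0,4] S/PP   >
    [0,2] (S/PP)/(PP/S)   >
      [0,1] "city" : ((S/PP)/(PP/S))/S
      [1,2] "plan" : S
    [2,4] PP/S   <
      [2,3] "gave" : NP
      [3,4] "quickly" : (PP/S)\NP
  [4,6] PP   <
    [4,5] "that" : S
    [5,6] "found" : PP\S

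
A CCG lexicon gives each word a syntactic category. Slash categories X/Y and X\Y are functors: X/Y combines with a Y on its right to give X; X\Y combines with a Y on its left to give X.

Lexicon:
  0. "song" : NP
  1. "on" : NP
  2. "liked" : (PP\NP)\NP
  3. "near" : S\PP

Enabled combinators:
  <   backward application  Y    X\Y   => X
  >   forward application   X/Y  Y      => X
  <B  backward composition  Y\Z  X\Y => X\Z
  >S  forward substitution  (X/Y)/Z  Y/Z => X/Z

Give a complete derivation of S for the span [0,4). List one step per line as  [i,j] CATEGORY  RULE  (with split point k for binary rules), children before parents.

[0,4] S   <
  [0,3] PP   <
    [0,1] "song" : NP
    [1,3] PP\NP   <
      [1,2] "on" : NP
      [2,3] "liked" : (PP\NP)\NP
  [3,4] "near" : S\PP

[0,1] NP  lex  "song"
[1,2] NP  lex  "on"
[2,3] (PP\NP)\NP  lex  "liked"
[1,3] PP\NP  <  k=2
[0,3] PP  <  k=1
[3,4] S\PP  lex  "near"
[0,4] S  <  k=3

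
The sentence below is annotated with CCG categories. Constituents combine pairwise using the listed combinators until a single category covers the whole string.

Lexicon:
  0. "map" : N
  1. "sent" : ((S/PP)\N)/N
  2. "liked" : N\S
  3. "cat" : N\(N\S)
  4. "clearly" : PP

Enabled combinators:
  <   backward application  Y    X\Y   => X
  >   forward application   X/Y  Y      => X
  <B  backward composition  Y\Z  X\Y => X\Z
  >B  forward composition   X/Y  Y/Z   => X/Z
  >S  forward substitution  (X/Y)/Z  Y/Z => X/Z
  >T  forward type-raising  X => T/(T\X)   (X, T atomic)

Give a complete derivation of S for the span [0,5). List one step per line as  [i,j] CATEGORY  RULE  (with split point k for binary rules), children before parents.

[0,1] N  lex  "map"
[1,2] ((S/PP)\N)/N  lex  "sent"
[2,3] N\S  lex  "liked"
[3,4] N\(N\S)  lex  "cat"
[2,4] N  <  k=3
[1,4] (S/PP)\N  >  k=2
[0,4] S/PP  <  k=1
[4,5] PP  lex  "clearly"
[0,5] S  >  k=4

[0,5] S   >
  [0,4] S/PP   <
    [0,1] "map" : N
    [1,4] (S/PP)\N   >
      [1,2] "sent" : ((S/PP)\N)/N
      [2,4] N   <
        [2,3] "liked" : N\S
        [3,4] "cat" : N\(N\S)
  [4,5] "clearly" : PP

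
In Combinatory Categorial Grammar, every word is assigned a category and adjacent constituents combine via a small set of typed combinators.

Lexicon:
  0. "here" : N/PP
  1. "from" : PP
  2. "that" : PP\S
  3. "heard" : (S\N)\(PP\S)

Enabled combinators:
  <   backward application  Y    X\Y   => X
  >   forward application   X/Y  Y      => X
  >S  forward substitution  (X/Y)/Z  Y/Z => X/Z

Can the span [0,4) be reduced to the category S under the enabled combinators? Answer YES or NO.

YES

[0,4] S   <
  [0,2] N   >
    [0,1] "here" : N/PP
    [1,2] "from" : PP
  [2,4] S\N   <
    [2,3] "that" : PP\S
    [3,4] "heard" : (S\N)\(PP\S)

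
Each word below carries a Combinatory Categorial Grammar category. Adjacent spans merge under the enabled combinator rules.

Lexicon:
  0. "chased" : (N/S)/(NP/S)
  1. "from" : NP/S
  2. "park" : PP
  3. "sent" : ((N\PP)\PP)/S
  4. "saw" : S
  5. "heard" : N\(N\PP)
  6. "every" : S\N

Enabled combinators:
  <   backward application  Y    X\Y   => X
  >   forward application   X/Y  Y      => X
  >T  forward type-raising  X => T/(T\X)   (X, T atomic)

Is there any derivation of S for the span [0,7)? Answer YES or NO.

(N/S)/(NP/S) NP/S PP ((N\PP)\PP)/S S N\(N\PP) S\N
CKY chart[0,7] = {N, N/(N\N), NP/(NP\N), PP/(PP\N), S/(S\N)}; S ∉ chart

NO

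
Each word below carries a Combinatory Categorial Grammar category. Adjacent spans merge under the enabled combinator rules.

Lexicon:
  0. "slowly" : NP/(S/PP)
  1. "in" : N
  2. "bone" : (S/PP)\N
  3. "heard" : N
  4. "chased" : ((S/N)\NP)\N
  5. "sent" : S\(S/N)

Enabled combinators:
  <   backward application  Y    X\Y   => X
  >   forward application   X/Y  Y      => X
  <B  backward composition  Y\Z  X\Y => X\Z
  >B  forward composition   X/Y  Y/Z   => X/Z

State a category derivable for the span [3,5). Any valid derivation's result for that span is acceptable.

(S/N)\NP

[0,6] S   <
  [0,3] NP   >
    [0,1] "slowly" : NP/(S/PP)
    [1,3] S/PP   <
      [1,2] "in" : N
      [2,3] "bone" : (S/PP)\N
  [3,6] S\NP   <B
    [3,5] (S/N)\NP   <
      [3,4] "heard" : N
      [4,5] "chased" : ((S/N)\NP)\N
    [5,6] "sent" : S\(S/N)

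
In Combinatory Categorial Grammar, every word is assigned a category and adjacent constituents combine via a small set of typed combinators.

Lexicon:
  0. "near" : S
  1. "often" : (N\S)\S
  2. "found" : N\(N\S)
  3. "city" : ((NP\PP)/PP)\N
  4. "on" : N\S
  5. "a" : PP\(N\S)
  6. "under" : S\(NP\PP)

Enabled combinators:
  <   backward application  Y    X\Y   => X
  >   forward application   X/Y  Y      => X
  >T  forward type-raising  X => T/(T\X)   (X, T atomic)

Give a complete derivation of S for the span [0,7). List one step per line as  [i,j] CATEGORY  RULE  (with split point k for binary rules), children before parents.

[0,7] S   <
  [0,6] NP\PP   >
    [0,4] (NP\PP)/PP   <
      [0,3] N   <
        [0,2] N\S   <
          [0,1] "near" : S
          [1,2] "often" : (N\S)\S
        [2,3] "found" : N\(N\S)
      [3,4] "city" : ((NP\PP)/PP)\N
    [4,6] PP   <
      [4,5] "on" : N\S
      [5,6] "a" : PP\(N\S)
  [6,7] "under" : S\(NP\PP)

[0,1] S  lex  "near"
[1,2] (N\S)\S  lex  "often"
[0,2] N\S  <  k=1
[2,3] N\(N\S)  lex  "found"
[0,3] N  <  k=2
[3,4] ((NP\PP)/PP)\N  lex  "city"
[0,4] (NP\PP)/PP  <  k=3
[4,5] N\S  lex  "on"
[5,6] PP\(N\S)  lex  "a"
[4,6] PP  <  k=5
[0,6] NP\PP  >  k=4
[6,7] S\(NP\PP)  lex  "under"
[0,7] S  <  k=6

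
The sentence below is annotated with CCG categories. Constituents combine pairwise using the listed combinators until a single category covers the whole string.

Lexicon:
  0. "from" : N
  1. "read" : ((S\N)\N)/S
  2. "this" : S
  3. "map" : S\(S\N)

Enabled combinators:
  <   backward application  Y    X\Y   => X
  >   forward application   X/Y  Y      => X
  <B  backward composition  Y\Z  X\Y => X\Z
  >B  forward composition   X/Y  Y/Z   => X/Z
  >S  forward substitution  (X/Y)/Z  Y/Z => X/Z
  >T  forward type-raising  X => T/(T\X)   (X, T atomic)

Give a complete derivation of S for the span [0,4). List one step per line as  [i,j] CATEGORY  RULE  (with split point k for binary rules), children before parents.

[0,4] S   <
  [0,3] S\N   <
    [0,1] "from" : N
    [1,3] (S\N)\N   >
      [1,2] "read" : ((S\N)\N)/S
      [2,3] "this" : S
  [3,4] "map" : S\(S\N)

[0,1] N  lex  "from"
[1,2] ((S\N)\N)/S  lex  "read"
[2,3] S  lex  "this"
[1,3] (S\N)\N  >  k=2
[0,3] S\N  <  k=1
[3,4] S\(S\N)  lex  "map"
[0,4] S  <  k=3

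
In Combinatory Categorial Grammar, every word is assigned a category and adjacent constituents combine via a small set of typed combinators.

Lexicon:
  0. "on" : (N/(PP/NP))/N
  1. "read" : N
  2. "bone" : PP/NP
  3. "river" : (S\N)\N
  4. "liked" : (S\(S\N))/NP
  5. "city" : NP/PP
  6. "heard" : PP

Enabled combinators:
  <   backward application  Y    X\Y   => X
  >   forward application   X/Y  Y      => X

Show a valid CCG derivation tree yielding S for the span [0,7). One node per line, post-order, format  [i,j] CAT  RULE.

[0,1] (N/(PP/NP))/N  lex  "on"
[1,2] N  lex  "read"
[0,2] N/(PP/NP)  >  k=1
[2,3] PP/NP  lex  "bone"
[0,3] N  >  k=2
[3,4] (S\N)\N  lex  "river"
[0,4] S\N  <  k=3
[4,5] (S\(S\N))/NP  lex  "liked"
[5,6] NP/PP  lex  "city"
[6,7] PP  lex  "heard"
[5,7] NP  >  k=6
[4,7] S\(S\N)  >  k=5
[0,7] S  <  k=4

[0,7] S   <
  [0,4] S\N   <
    [0,3] N   >
      [0,2] N/(PP/NP)   >
        [0,1] "on" : (N/(PP/NP))/N
        [1,2] "read" : N
      [2,3] "bone" : PP/NP
    [3,4] "river" : (S\N)\N
  [4,7] S\(S\N)   >
    [4,5] "liked" : (S\(S\N))/NP
    [5,7] NP   >
      [5,6] "city" : NP/PP
      [6,7] "heard" : PP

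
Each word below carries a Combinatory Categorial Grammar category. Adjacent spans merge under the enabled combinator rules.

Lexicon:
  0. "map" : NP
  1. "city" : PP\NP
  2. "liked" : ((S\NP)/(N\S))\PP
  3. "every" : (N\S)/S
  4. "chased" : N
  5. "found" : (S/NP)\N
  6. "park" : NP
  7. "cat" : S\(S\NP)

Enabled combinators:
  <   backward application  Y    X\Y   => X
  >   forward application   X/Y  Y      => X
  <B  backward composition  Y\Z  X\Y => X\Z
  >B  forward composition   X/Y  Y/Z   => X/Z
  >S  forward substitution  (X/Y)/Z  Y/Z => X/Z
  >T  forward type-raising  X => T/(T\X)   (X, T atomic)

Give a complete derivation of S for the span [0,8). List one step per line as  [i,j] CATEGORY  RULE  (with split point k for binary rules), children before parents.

[0,1] NP  lex  "map"
[0,1] PP/(PP\NP)  >T
[1,2] PP\NP  lex  "city"
[0,2] PP  >  k=1
[2,3] ((S\NP)/(N\S))\PP  lex  "liked"
[0,3] (S\NP)/(N\S)  <  k=2
[3,4] (N\S)/S  lex  "every"
[4,5] N  lex  "chased"
[5,6] (S/NP)\N  lex  "found"
[4,6] S/NP  <  k=5
[6,7] NP  lex  "park"
[4,7] S  >  k=6
[3,7] N\S  >  k=4
[0,7] S\NP  >  k=3
[7,8] S\(S\NP)  lex  "cat"
[0,8] S  <  k=7

[0,8] S   <
  [0,7] S\NP   >
    [0,3] (S\NP)/(N\S)   <
      [0,2] PP   >
        [0,1] PP/(PP\NP)   >T
          [0,1] "map" : NP
        [1,2] "city" : PP\NP
      [2,3] "liked" : ((S\NP)/(N\S))\PP
    [3,7] N\S   >
      [3,4] "every" : (N\S)/S
      [4,7] S   >
        [4,6] S/NP   <
          [4,5] "chased" : N
          [5,6] "found" : (S/NP)\N
        [6,7] "park" : NP
  [7,8] "cat" : S\(S\NP)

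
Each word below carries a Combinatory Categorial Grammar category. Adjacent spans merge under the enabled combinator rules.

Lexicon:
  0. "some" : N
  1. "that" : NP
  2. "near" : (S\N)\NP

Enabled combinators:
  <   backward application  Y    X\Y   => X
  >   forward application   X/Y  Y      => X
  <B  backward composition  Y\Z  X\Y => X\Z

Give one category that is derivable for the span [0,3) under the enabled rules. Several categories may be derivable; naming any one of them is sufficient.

[0,3] S   <
  [0,1] "some" : N
  [1,3] S\N   <
    [1,2] "that" : NP
    [2,3] "near" : (S\N)\NP

S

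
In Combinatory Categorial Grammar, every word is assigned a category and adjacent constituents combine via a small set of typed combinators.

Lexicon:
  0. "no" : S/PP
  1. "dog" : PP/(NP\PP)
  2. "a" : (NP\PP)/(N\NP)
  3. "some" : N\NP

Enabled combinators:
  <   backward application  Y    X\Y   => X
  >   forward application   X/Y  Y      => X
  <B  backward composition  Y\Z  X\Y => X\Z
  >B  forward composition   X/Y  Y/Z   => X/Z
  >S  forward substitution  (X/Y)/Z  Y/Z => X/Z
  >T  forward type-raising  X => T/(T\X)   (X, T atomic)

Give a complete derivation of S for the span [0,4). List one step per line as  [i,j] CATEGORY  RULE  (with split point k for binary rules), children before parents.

[0,1] S/PP  lex  "no"
[1,2] PP/(NP\PP)  lex  "dog"
[2,3] (NP\PP)/(N\NP)  lex  "a"
[3,4] N\NP  lex  "some"
[2,4] NP\PP  >  k=3
[1,4] PP  >  k=2
[0,4] S  >  k=1

[0,4] S   >
  [0,1] "no" : S/PP
  [1,4] PP   >
    [1,2] "dog" : PP/(NP\PP)
    [2,4] NP\PP   >
      [2,3] "a" : (NP\PP)/(N\NP)
      [3,4] "some" : N\NP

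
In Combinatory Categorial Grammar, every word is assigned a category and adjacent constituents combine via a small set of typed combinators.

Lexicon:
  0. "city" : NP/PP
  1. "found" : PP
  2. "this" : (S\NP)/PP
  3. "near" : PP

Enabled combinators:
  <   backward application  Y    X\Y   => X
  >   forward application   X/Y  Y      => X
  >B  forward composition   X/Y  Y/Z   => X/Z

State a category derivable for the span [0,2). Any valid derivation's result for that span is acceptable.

NP

[0,4] S   <
  [0,2] NP   >
    [0,1] "city" : NP/PP
    [1,2] "found" : PP
  [2,4] S\NP   >
    [2,3] "this" : (S\NP)/PP
    [3,4] "near" : PP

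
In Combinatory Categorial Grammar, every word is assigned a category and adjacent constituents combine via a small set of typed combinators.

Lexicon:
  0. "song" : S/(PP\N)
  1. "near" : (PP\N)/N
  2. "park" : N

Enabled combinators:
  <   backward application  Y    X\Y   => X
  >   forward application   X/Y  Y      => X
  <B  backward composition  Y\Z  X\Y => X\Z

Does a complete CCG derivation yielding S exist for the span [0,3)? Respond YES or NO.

YES

[0,3] S   >
  [0,1] "song" : S/(PP\N)
  [1,3] PP\N   >
    [1,2] "near" : (PP\N)/N
    [2,3] "park" : N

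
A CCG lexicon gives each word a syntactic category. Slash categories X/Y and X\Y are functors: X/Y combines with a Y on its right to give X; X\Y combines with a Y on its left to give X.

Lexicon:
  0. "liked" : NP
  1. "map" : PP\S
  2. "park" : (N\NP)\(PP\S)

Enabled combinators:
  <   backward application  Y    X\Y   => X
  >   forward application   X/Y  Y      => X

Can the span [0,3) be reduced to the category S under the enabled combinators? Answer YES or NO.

NO

NP PP\S (N\NP)\(PP\S)
CKY chart[0,3] = {N}; S ∉ chart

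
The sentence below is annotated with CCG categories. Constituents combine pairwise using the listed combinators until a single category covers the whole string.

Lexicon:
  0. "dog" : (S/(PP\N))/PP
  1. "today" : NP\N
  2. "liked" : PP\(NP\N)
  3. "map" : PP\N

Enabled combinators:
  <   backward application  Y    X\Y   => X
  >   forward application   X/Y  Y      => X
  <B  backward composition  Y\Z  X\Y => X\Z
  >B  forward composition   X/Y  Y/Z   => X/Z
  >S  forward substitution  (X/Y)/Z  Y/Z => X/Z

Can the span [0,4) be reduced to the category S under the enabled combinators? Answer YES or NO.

YES

[0,4] S   >
  [0,3] S/(PP\N)   >
    [0,1] "dog" : (S/(PP\N))/PP
    [1,3] PP   <
      [1,2] "today" : NP\N
      [2,3] "liked" : PP\(NP\N)
  [3,4] "map" : PP\N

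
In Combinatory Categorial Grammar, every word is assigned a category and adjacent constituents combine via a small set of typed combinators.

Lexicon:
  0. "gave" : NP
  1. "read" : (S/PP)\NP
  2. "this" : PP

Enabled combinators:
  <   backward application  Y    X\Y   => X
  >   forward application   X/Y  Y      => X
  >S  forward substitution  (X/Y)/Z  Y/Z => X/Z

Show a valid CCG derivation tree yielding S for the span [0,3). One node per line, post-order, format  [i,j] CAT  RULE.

[0,1] NP  lex  "gave"
[1,2] (S/PP)\NP  lex  "read"
[0,2] S/PP  <  k=1
[2,3] PP  lex  "this"
[0,3] S  >  k=2

[0,3] S   >
  [0,2] S/PP   <
    [0,1] "gave" : NP
    [1,2] "read" : (S/PP)\NP
  [2,3] "this" : PP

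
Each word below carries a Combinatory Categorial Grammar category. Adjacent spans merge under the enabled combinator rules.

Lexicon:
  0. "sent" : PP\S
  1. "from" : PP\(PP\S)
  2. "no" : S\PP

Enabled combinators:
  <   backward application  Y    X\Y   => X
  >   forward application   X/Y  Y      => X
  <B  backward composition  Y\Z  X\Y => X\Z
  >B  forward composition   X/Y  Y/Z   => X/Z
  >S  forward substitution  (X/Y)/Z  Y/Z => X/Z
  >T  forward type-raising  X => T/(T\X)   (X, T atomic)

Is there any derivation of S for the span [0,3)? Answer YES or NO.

[0,3] S   <
  [0,2] PP   <
    [0,1] "sent" : PP\S
    [1,2] "from" : PP\(PP\S)
  [2,3] "no" : S\PP

YES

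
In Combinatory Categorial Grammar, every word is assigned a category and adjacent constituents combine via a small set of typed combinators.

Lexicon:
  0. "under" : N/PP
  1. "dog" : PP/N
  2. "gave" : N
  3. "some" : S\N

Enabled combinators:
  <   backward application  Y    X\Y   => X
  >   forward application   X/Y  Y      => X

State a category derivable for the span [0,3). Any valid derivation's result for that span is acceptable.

N

[0,4] S   <
  [0,3] N   >
    [0,1] "under" : N/PP
    [1,3] PP   >
      [1,2] "dog" : PP/N
      [2,3] "gave" : N
  [3,4] "some" : S\N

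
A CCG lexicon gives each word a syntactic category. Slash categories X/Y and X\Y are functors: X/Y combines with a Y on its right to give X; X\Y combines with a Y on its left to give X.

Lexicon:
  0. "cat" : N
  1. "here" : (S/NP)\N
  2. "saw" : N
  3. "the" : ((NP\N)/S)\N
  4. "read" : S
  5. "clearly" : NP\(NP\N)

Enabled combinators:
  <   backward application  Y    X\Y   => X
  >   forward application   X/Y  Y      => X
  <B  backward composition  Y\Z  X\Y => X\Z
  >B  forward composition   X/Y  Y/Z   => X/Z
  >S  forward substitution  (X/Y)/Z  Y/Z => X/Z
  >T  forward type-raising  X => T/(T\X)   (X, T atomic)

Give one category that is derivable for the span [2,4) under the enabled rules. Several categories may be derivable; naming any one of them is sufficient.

(NP\N)/S

[0,6] S   >
  [0,2] S/NP   <
    [0,1] "cat" : N
    [1,2] "here" : (S/NP)\N
  [2,6] NP   <
    [2,5] NP\N   >
      [2,4] (NP\N)/S   <
        [2,3] "saw" : N
        [3,4] "the" : ((NP\N)/S)\N
      [4,5] "read" : S
    [5,6] "clearly" : NP\(NP\N)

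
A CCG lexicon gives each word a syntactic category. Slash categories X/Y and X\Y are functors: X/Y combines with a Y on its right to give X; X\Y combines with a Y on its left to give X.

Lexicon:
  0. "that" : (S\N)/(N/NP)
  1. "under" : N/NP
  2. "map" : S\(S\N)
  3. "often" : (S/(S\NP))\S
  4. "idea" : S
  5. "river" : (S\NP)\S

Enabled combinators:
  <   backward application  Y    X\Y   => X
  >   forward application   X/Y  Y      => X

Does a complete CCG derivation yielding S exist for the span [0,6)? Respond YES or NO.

YES

[0,6] S   >
  [0,4] S/(S\NP)   <
    [0,3] S   <
      [0,2] S\N   >
        [0,1] "that" : (S\N)/(N/NP)
        [1,2] "under" : N/NP
      [2,3] "map" : S\(S\N)
    [3,4] "often" : (S/(S\NP))\S
  [4,6] S\NP   <
    [4,5] "idea" : S
    [5,6] "river" : (S\NP)\S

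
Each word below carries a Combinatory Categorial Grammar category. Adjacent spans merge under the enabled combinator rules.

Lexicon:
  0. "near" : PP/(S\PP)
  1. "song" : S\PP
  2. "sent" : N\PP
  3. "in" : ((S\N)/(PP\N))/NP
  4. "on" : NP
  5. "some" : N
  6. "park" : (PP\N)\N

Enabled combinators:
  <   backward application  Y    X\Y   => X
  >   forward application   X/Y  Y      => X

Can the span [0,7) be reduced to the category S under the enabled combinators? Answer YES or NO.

[0,7] S   <
  [0,3] N   <
    [0,2] PP   >
      [0,1] "near" : PP/(S\PP)
      [1,2] "song" : S\PP
    [2,3] "sent" : N\PP
  [3,7] S\N   >
    [3,5] (S\N)/(PP\N)   >
      [3,4] "in" : ((S\N)/(PP\N))/NP
      [4,5] "on" : NP
    [5,7] PP\N   <
      [5,6] "some" : N
      [6,7] "park" : (PP\N)\N

YES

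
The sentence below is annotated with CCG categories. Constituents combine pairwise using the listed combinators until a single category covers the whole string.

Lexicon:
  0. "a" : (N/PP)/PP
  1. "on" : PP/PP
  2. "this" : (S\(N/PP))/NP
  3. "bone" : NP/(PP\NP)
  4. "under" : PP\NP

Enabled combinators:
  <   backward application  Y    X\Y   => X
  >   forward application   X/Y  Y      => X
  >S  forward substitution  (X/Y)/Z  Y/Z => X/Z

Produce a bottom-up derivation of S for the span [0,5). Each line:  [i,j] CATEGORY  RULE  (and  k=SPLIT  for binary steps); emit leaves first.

[0,1] (N/PP)/PP  lex  "a"
[1,2] PP/PP  lex  "on"
[0,2] N/PP  >S  k=1
[2,3] (S\(N/PP))/NP  lex  "this"
[3,4] NP/(PP\NP)  lex  "bone"
[4,5] PP\NP  lex  "under"
[3,5] NP  >  k=4
[2,5] S\(N/PP)  >  k=3
[0,5] S  <  k=2

[0,5] S   <
  [0,2] N/PP   >S
    [0,1] "a" : (N/PP)/PP
    [1,2] "on" : PP/PP
  [2,5] S\(N/PP)   >
    [2,3] "this" : (S\(N/PP))/NP
    [3,5] NP   >
      [3,4] "bone" : NP/(PP\NP)
      [4,5] "under" : PP\NP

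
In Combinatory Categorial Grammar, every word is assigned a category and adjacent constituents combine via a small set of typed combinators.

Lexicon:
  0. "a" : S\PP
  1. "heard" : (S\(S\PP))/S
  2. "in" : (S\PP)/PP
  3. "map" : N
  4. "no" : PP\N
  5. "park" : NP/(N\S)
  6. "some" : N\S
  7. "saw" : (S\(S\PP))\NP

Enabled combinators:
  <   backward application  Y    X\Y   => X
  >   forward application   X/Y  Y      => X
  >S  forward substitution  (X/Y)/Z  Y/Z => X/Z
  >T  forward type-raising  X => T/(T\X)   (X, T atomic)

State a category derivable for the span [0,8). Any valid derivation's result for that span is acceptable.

[0,8] S   <
  [0,1] "a" : S\PP
  [1,8] S\(S\PP)   >
    [1,2] "heard" : (S\(S\PP))/S
    [2,8] S   <
      [2,5] S\PP   >
        [2,3] "in" : (S\PP)/PP
        [3,5] PP   <
          [3,4] "map" : N
          [4,5] "no" : PP\N
      [5,8] S\(S\PP)   <
        [5,7] NP   >
          [5,6] "park" : NP/(N\S)
          [6,7] "some" : N\S
        [7,8] "saw" : (S\(S\PP))\NP

S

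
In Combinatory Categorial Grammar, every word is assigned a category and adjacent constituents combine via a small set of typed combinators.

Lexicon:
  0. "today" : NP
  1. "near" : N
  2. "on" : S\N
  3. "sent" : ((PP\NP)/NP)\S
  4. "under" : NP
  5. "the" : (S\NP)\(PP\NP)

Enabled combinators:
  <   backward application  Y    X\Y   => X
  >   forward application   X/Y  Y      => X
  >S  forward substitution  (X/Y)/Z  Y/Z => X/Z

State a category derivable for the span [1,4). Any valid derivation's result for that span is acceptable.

(PP\NP)/NP

[0,6] S   <
  [0,1] "today" : NP
  [1,6] S\NP   <
    [1,5] PP\NP   >
      [1,4] (PP\NP)/NP   <
        [1,3] S   <
          [1,2] "near" : N
          [2,3] "on" : S\N
        [3,4] "sent" : ((PP\NP)/NP)\S
      [4,5] "under" : NP
    [5,6] "the" : (S\NP)\(PP\NP)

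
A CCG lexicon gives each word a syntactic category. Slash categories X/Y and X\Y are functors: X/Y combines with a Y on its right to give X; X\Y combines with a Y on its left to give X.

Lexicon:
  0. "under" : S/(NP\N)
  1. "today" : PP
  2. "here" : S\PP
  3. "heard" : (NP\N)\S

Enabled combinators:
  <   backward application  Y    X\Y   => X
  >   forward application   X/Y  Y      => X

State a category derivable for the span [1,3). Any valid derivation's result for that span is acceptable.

[0,4] S   >
  [0,1] "under" : S/(NP\N)
  [1,4] NP\N   <
    [1,3] S   <
      [1,2] "today" : PP
      [2,3] "here" : S\PP
    [3,4] "heard" : (NP\N)\S

S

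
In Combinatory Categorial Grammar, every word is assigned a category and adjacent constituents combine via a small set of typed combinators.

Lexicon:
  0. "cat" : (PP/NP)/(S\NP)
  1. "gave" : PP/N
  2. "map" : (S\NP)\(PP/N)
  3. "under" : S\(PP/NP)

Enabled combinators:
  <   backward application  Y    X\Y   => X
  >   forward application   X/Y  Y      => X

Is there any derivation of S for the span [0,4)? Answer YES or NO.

[0,4] S   <
  [0,3] PP/NP   >
    [0,1] "cat" : (PP/NP)/(S\NP)
    [1,3] S\NP   <
      [1,2] "gave" : PP/N
      [2,3] "map" : (S\NP)\(PP/N)
  [3,4] "under" : S\(PP/NP)

YES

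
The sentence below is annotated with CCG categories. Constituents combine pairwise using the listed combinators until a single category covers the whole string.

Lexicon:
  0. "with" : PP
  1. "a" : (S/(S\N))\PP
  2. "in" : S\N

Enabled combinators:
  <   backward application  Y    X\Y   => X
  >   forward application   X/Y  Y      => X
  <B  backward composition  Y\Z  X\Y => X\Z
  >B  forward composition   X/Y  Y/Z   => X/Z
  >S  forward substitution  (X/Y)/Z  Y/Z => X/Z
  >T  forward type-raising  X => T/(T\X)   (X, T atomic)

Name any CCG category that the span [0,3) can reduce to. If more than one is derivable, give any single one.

[0,3] S   >
  [0,2] S/(S\N)   <
    [0,1] "with" : PP
    [1,2] "a" : (S/(S\N))\PP
  [2,3] "in" : S\N

S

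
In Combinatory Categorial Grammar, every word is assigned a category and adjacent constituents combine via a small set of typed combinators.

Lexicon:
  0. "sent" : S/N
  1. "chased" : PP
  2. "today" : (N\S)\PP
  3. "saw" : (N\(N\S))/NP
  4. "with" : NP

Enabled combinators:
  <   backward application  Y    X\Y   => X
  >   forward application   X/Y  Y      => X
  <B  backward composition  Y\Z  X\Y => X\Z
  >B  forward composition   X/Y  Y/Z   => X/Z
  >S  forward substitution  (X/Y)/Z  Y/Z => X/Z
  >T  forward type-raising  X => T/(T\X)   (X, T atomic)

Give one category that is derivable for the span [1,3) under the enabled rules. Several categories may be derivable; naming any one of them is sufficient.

N\S

[0,5] S   >
  [0,1] "sent" : S/N
  [1,5] N   <
    [1,3] N\S   <
      [1,2] "chased" : PP
      [2,3] "today" : (N\S)\PP
    [3,5] N\(N\S)   >
      [3,4] "saw" : (N\(N\S))/NP
      [4,5] "with" : NP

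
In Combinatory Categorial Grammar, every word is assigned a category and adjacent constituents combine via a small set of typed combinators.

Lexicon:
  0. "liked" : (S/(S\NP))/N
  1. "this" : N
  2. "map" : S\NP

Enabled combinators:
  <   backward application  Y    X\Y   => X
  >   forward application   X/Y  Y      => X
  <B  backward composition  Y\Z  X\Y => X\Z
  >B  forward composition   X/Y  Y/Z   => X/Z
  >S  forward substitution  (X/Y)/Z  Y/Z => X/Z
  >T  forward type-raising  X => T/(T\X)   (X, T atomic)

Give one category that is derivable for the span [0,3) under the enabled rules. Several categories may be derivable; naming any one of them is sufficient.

S

[0,3] S   >
  [0,2] S/(S\NP)   >
    [0,1] "liked" : (S/(S\NP))/N
    [1,2] "this" : N
  [2,3] "map" : S\NP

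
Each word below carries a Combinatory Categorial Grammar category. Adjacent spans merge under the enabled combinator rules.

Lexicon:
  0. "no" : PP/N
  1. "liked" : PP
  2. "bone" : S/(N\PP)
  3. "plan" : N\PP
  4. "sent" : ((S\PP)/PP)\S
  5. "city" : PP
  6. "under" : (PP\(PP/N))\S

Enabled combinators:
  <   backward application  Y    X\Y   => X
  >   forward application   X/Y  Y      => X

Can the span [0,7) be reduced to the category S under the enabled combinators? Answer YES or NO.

PP/N PP S/(N\PP) N\PP ((S\PP)/PP)\S PP (PP\(PP/N))\S
CKY chart[0,7] = {PP}; S ∉ chart

NO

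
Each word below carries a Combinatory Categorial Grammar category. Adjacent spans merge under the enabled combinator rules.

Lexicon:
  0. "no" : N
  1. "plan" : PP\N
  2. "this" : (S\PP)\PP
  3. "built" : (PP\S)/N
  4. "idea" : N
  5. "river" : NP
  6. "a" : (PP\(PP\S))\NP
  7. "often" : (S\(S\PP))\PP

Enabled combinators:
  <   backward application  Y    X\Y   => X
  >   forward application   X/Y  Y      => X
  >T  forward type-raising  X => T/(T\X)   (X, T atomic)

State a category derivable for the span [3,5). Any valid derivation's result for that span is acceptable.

PP\S

[0,8] S   <
  [0,3] S\PP   <
    [0,2] PP   <
      [0,1] "no" : N
      [1,2] "plan" : PP\N
    [2,3] "this" : (S\PP)\PP
  [3,8] S\(S\PP)   <
    [3,7] PP   <
      [3,5] PP\S   >
        [3,4] "built" : (PP\S)/N
        [4,5] "idea" : N
      [5,7] PP\(PP\S)   <
        [5,6] "river" : NP
        [6,7] "a" : (PP\(PP\S))\NP
    [7,8] "often" : (S\(S\PP))\PP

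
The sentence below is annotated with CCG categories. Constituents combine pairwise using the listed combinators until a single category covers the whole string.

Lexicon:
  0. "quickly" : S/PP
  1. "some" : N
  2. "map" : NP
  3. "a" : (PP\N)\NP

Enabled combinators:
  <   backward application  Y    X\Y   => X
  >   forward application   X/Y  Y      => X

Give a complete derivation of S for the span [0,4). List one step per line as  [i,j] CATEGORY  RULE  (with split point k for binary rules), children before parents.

[0,4] S   >
  [0,1] "quickly" : S/PP
  [1,4] PP   <
    [1,2] "some" : N
    [2,4] PP\N   <
      [2,3] "map" : NP
      [3,4] "a" : (PP\N)\NP

[0,1] S/PP  lex  "quickly"
[1,2] N  lex  "some"
[2,3] NP  lex  "map"
[3,4] (PP\N)\NP  lex  "a"
[2,4] PP\N  <  k=3
[1,4] PP  <  k=2
[0,4] S  >  k=1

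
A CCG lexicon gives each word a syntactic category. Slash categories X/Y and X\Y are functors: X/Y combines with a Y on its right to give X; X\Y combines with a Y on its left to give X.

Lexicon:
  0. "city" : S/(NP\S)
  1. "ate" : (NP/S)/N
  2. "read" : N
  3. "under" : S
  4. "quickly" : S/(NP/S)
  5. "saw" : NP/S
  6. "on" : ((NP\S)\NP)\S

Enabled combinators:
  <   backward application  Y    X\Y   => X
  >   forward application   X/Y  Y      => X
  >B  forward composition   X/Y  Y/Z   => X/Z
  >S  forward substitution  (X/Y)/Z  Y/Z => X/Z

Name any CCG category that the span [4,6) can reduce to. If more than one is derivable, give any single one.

[0,7] S   >
  [0,1] "city" : S/(NP\S)
  [1,7] NP\S   <
    [1,4] NP   >
      [1,3] NP/S   >
        [1,2] "ate" : (NP/S)/N
        [2,3] "read" : N
      [3,4] "under" : S
    [4,7] (NP\S)\NP   <
      [4,6] S   >
        [4,5] "quickly" : S/(NP/S)
        [5,6] "saw" : NP/S
      [6,7] "on" : ((NP\S)\NP)\S

S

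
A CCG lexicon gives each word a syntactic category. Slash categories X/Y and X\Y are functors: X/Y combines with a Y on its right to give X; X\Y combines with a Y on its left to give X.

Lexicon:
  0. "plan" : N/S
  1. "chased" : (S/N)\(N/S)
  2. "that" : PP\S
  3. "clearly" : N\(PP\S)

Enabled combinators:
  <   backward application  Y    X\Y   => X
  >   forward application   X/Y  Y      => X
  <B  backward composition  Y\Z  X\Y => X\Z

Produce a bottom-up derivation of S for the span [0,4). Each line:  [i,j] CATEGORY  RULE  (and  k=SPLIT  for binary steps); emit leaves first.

[0,1] N/S  lex  "plan"
[1,2] (S/N)\(N/S)  lex  "chased"
[0,2] S/N  <  k=1
[2,3] PP\S  lex  "that"
[3,4] N\(PP\S)  lex  "clearly"
[2,4] N  <  k=3
[0,4] S  >  k=2

[0,4] S   >
  [0,2] S/N   <
    [0,1] "plan" : N/S
    [1,2] "chased" : (S/N)\(N/S)
  [2,4] N   <
    [2,3] "that" : PP\S
    [3,4] "clearly" : N\(PP\S)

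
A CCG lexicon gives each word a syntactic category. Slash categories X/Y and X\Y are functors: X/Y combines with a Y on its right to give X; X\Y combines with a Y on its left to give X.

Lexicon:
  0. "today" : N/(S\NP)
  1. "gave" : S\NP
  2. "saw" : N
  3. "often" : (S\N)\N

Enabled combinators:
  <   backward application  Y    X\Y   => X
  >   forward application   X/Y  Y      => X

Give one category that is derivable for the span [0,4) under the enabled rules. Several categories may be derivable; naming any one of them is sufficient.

[0,4] S   <
  [0,2] N   >
    [0,1] "today" : N/(S\NP)
    [1,2] "gave" : S\NP
  [2,4] S\N   <
    [2,3] "saw" : N
    [3,4] "often" : (S\N)\N

S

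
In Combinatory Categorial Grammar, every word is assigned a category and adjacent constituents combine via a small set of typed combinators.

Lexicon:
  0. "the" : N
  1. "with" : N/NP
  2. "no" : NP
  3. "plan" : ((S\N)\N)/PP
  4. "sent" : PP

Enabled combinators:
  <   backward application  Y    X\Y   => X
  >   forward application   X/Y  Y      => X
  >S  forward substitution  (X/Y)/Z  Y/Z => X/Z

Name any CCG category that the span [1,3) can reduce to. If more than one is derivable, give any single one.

[0,5] S   <
  [0,1] "the" : N
  [1,5] S\N   <
    [1,3] N   >
      [1,2] "with" : N/NP
      [2,3] "no" : NP
    [3,5] (S\N)\N   >
      [3,4] "plan" : ((S\N)\N)/PP
      [4,5] "sent" : PP

N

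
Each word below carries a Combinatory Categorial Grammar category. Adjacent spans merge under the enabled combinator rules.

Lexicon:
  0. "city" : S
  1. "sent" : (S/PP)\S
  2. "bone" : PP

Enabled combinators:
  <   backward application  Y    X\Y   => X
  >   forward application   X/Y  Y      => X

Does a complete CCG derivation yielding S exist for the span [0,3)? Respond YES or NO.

YES

[0,3] S   >
  [0,2] S/PP   <
    [0,1] "city" : S
    [1,2] "sent" : (S/PP)\S
  [2,3] "bone" : PP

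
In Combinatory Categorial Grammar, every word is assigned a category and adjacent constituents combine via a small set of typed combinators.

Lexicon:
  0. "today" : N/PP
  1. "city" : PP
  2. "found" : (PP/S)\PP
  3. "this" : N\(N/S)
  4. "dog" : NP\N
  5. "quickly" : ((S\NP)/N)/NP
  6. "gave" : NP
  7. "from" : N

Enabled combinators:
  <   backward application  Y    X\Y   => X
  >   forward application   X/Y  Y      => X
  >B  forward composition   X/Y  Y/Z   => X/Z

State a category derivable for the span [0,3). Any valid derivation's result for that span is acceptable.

[0,8] S   <
  [0,5] NP   <
    [0,4] N   <
      [0,3] N/S   >B
        [0,1] "today" : N/PP
        [1,3] PP/S   <
          [1,2] "city" : PP
          [2,3] "found" : (PP/S)\PP
      [3,4] "this" : N\(N/S)
    [4,5] "dog" : NP\N
  [5,8] S\NP   >
    [5,7] (S\NP)/N   >
      [5,6] "quickly" : ((S\NP)/N)/NP
      [6,7] "gave" : NP
    [7,8] "from" : N

N/S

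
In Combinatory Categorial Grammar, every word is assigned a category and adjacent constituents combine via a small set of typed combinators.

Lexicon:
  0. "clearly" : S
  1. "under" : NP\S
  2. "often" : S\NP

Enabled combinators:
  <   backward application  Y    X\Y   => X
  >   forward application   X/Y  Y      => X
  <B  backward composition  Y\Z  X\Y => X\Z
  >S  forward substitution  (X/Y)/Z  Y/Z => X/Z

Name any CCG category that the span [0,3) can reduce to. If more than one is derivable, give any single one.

S

[0,3] S   <
  [0,2] NP   <
    [0,1] "clearly" : S
    [1,2] "under" : NP\S
  [2,3] "often" : S\NP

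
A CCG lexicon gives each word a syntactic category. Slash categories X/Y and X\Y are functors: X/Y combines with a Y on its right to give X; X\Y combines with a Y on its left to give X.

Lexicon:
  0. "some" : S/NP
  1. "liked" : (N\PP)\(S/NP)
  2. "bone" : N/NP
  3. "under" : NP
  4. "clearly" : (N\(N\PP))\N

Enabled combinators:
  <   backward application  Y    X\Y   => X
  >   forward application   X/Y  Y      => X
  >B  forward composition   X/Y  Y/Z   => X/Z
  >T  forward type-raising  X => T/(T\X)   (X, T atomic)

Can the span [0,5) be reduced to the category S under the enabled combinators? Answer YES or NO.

NO

S/NP (N\PP)\(S/NP) N/NP NP (N\(N\PP))\N
CKY chart[0,5] = {N, N/(N\N), NP/(NP\N), PP/(PP\N), S/(S\N)}; S ∉ chart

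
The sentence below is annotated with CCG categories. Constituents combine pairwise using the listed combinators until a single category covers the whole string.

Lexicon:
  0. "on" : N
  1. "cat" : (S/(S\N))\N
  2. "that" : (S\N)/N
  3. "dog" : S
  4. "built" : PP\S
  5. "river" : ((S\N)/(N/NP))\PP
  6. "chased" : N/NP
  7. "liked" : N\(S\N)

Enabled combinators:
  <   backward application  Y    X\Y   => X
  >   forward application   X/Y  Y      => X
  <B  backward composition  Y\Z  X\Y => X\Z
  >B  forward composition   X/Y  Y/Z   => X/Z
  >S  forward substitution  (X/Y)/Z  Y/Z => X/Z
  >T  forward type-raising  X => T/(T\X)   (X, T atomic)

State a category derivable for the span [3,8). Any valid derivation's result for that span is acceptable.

N

[0,8] S   >
  [0,2] S/(S\N)   <
    [0,1] "on" : N
    [1,2] "cat" : (S/(S\N))\N
  [2,8] S\N   >
    [2,3] "that" : (S\N)/N
    [3,8] N   <
      [3,7] S\N   >
        [3,6] (S\N)/(N/NP)   <
          [3,5] PP   <
            [3,4] "dog" : S
            [4,5] "built" : PP\S
          [5,6] "river" : ((S\N)/(N/NP))\PP
        [6,7] "chased" : N/NP
      [7,8] "liked" : N\(S\N)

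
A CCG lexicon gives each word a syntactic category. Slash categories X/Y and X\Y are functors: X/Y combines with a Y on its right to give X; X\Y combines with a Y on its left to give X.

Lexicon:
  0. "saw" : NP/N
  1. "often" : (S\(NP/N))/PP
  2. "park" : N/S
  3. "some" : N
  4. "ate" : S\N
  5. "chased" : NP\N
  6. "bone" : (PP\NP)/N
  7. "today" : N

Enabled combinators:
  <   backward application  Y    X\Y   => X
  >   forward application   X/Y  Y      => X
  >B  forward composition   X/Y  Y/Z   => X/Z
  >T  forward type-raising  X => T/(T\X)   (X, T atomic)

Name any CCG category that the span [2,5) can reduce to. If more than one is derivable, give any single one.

N

[0,8] S   <
  [0,1] "saw" : NP/N
  [1,8] S\(NP/N)   >
    [1,2] "often" : (S\(NP/N))/PP
    [2,8] PP   <
      [2,6] NP   <
        [2,5] N   >
          [2,3] "park" : N/S
          [3,5] S   >
            [3,4] S/(S\N)   >T
              [3,4] "some" : N
            [4,5] "ate" : S\N
        [5,6] "chased" : NP\N
      [6,8] PP\NP   >
        [6,7] "bone" : (PP\NP)/N
        [7,8] "today" : N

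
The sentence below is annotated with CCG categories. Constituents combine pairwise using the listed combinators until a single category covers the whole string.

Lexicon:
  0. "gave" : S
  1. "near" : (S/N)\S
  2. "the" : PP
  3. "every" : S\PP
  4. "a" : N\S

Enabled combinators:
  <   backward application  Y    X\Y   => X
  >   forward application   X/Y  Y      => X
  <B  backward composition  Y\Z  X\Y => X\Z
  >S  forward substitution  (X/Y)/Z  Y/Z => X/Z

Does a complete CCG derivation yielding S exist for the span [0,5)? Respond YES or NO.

[0,5] S   >
  [0,2] S/N   <
    [0,1] "gave" : S
    [1,2] "near" : (S/N)\S
  [2,5] N   <
    [2,3] "the" : PP
    [3,5] N\PP   <B
      [3,4] "every" : S\PP
      [4,5] "a" : N\S

YES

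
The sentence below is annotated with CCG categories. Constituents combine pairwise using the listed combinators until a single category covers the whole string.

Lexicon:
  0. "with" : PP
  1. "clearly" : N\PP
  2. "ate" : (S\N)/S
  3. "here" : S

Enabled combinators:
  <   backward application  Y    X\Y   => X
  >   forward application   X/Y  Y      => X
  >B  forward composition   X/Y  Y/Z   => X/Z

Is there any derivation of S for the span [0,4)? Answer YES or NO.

YES

[0,4] S   <
  [0,2] N   <
    [0,1] "with" : PP
    [1,2] "clearly" : N\PP
  [2,4] S\N   >
    [2,3] "ate" : (S\N)/S
    [3,4] "here" : S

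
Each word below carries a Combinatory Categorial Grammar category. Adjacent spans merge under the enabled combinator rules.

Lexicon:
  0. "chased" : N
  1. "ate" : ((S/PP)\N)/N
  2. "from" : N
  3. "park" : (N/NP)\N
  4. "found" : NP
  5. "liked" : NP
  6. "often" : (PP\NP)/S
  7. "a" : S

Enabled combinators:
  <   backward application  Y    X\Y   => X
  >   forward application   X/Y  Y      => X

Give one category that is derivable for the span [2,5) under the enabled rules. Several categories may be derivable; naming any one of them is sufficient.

[0,8] S   >
  [0,5] S/PP   <
    [0,1] "chased" : N
    [1,5] (S/PP)\N   >
      [1,2] "ate" : ((S/PP)\N)/N
      [2,5] N   >
        [2,4] N/NP   <
          [2,3] "from" : N
          [3,4] "park" : (N/NP)\N
        [4,5] "found" : NP
  [5,8] PP   <
    [5,6] "liked" : NP
    [6,8] PP\NP   >
      [6,7] "often" : (PP\NP)/S
      [7,8] "a" : S

N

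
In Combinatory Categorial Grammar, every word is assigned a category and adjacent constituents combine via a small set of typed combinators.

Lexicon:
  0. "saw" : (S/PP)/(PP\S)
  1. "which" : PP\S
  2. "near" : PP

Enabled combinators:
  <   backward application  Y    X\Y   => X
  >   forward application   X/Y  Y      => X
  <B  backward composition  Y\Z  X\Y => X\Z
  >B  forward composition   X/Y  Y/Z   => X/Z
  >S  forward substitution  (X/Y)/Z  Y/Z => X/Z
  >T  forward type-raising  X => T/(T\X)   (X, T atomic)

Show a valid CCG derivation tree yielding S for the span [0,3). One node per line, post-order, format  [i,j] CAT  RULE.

[0,1] (S/PP)/(PP\S)  lex  "saw"
[1,2] PP\S  lex  "which"
[0,2] S/PP  >  k=1
[2,3] PP  lex  "near"
[0,3] S  >  k=2

[0,3] S   >
  [0,2] S/PP   >
    [0,1] "saw" : (S/PP)/(PP\S)
    [1,2] "which" : PP\S
  [2,3] "near" : PP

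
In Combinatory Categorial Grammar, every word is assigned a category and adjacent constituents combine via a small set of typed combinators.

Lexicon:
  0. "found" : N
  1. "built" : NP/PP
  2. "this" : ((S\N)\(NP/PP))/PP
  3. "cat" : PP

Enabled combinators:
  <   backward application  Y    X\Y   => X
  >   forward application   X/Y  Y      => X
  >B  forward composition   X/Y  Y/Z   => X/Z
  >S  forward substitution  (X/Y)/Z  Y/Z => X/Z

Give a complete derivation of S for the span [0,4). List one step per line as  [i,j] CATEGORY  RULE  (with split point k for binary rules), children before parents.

[0,4] S   <
  [0,1] "found" : N
  [1,4] S\N   <
    [1,2] "built" : NP/PP
    [2,4] (S\N)\(NP/PP)   >
      [2,3] "this" : ((S\N)\(NP/PP))/PP
      [3,4] "cat" : PP

[0,1] N  lex  "found"
[1,2] NP/PP  lex  "built"
[2,3] ((S\N)\(NP/PP))/PP  lex  "this"
[3,4] PP  lex  "cat"
[2,4] (S\N)\(NP/PP)  >  k=3
[1,4] S\N  <  k=2
[0,4] S  <  k=1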